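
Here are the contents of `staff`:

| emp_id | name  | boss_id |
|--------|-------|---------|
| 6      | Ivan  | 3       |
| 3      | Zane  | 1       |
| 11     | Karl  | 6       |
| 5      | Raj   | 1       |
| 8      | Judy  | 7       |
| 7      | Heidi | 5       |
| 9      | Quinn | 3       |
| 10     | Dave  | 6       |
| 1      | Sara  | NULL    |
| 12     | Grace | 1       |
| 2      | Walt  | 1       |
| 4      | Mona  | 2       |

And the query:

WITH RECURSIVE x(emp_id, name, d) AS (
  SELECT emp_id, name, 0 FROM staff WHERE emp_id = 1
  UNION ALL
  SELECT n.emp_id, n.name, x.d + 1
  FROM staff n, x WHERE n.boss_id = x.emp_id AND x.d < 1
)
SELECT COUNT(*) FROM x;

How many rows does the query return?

5

Base: emp_id=1 (Sara) at d 0.
Iteration 1: rows with boss_id in {1} -> Walt (id 2, d 1), Zane (id 3, d 1), Raj (id 5, d 1), Grace (id 12, d 1).
Iteration 2: d < 1 fails for all current rows; recursion stops.
Total rows emitted: 5.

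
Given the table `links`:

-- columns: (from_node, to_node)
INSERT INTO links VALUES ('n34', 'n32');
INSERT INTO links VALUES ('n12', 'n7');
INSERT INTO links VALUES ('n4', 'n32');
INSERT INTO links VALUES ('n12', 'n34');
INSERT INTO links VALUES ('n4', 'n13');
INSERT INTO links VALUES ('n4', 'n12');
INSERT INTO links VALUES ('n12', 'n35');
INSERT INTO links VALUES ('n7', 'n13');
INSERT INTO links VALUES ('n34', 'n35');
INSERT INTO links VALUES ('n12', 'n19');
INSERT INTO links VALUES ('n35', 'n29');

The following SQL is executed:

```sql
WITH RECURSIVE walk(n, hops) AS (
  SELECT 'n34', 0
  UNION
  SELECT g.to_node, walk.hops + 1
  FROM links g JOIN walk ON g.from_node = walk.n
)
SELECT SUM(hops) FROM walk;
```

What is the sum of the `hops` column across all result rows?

4

Base: (n34, hops=0).
Iteration 1: edges from {n34} -> (n32, hops=1), (n35, hops=1).
Iteration 2: edges from {n32,n35} -> (n29, hops=2).
Iteration 3: no outgoing edges from {n29}; recursion stops.
SUM(hops) = 0 + 1 + 1 + 2 = 4.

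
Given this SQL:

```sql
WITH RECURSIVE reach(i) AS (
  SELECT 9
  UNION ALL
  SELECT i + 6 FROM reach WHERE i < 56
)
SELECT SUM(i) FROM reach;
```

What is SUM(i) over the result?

Base: i=9.
Iteration 1: 9 < 56 holds -> i = 9 + 6 = 15.
Iteration 2: 15 < 56 holds -> i = 15 + 6 = 21.
Iteration 3: 21 < 56 holds -> i = 21 + 6 = 27.
Iteration 4: 27 < 56 holds -> i = 27 + 6 = 33.
Iteration 5: 33 < 56 holds -> i = 33 + 6 = 39.
Iteration 6: 39 < 56 holds -> i = 39 + 6 = 45.
Iteration 7: 45 < 56 holds -> i = 45 + 6 = 51.
Iteration 8: 51 < 56 holds -> i = 51 + 6 = 57.
Iteration 9: 57 < 56 fails; recursion stops.
SUM(i) = 9 + 15 + 21 + 27 + 33 + 39 + 45 + 51 + 57 = 297.

297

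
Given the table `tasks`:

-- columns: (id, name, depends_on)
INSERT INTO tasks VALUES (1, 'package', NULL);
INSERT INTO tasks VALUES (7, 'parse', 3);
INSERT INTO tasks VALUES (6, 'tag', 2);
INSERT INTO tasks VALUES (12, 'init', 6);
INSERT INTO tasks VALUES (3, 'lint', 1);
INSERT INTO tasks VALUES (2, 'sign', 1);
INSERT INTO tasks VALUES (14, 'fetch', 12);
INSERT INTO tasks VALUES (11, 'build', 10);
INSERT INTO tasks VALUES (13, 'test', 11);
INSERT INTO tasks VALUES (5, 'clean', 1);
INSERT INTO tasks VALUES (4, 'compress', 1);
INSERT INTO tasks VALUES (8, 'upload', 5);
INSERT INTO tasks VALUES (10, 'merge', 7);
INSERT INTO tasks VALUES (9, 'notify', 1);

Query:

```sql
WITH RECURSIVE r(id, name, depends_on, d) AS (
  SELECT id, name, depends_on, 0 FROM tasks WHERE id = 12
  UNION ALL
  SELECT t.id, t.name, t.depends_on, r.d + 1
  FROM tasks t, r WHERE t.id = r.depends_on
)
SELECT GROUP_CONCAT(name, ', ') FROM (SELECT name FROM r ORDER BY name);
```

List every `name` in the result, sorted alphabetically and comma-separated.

Base: id=12 (init), depends_on=6, d 0.
Iteration 1: join on id=6 -> tag (id 6, depends_on=2, d 1).
Iteration 2: join on id=2 -> sign (id 2, depends_on=1, d 2).
Iteration 3: join on id=1 -> package (id 1, depends_on=NULL, d 3).
Iteration 4: depends_on is NULL; no match; recursion stops.

init, package, sign, tag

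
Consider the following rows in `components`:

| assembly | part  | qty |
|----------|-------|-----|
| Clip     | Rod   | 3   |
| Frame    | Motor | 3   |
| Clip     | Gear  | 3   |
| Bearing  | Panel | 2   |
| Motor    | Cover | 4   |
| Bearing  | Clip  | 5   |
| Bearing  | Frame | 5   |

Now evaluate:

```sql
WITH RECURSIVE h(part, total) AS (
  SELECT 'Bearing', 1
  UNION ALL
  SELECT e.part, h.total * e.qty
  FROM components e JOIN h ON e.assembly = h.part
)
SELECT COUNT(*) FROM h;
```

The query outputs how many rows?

8

Base: (Bearing, total=1).
Iteration 1: components of {Bearing} -> Clip = 1*5 = 5, Frame = 1*5 = 5, Panel = 1*2 = 2.
Iteration 2: components of {Clip,Frame,Panel} -> Gear = 5*3 = 15, Motor = 5*3 = 15, Rod = 5*3 = 15.
Iteration 3: components of {Gear,Motor,Rod} -> Cover = 15*4 = 60.
Iteration 4: no further components; recursion stops.
Total rows emitted: 8.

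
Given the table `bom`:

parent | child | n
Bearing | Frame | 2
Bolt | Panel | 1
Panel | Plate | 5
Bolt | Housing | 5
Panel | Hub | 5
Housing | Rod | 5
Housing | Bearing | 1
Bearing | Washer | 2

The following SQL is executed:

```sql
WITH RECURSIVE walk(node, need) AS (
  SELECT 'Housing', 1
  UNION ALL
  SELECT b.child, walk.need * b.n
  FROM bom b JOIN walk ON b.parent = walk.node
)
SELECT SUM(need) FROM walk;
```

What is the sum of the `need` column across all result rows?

Base: (Housing, need=1).
Iteration 1: components of {Housing} -> Bearing = 1*1 = 1, Rod = 1*5 = 5.
Iteration 2: components of {Bearing,Rod} -> Frame = 1*2 = 2, Washer = 1*2 = 2.
Iteration 3: no further components; recursion stops.
SUM(need) = 1 + 5 + 1 + 2 + 2 = 11.

11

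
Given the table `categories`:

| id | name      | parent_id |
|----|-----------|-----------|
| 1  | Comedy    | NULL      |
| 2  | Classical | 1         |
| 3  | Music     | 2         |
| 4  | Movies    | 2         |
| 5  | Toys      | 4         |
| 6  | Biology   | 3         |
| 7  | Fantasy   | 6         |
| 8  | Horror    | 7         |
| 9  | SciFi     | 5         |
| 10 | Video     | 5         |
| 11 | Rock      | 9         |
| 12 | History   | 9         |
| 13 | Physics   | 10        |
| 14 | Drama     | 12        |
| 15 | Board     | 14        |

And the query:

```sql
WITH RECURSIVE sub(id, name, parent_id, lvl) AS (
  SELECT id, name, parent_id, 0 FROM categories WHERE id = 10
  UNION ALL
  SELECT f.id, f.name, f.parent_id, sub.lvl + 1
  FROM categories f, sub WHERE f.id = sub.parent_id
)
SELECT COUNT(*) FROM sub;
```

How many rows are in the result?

Base: id=10 (Video), parent_id=5, lvl 0.
Iteration 1: join on id=5 -> Toys (id 5, parent_id=4, lvl 1).
Iteration 2: join on id=4 -> Movies (id 4, parent_id=2, lvl 2).
Iteration 3: join on id=2 -> Classical (id 2, parent_id=1, lvl 3).
Iteration 4: join on id=1 -> Comedy (id 1, parent_id=NULL, lvl 4).
Iteration 5: parent_id is NULL; no match; recursion stops.
Total rows emitted: 5.

5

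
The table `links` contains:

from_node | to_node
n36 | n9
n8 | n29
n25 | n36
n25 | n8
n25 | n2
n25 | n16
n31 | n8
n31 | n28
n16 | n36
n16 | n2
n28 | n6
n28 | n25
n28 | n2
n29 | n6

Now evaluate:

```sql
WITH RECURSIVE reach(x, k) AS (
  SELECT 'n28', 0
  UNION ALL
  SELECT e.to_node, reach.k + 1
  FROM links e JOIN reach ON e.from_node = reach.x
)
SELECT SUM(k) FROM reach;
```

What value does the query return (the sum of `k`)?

Base: (n28, k=0).
Iteration 1: edges from {n28} -> (n2, k=1), (n25, k=1), (n6, k=1).
Iteration 2: edges from {n2,n25,n6} -> (n16, k=2), (n2, k=2), (n36, k=2), (n8, k=2).
Iteration 3: edges from {n16,n2,n36,n8} -> (n2, k=3), (n29, k=3), (n36, k=3), (n9, k=3).
Iteration 4: edges from {n2,n29,n36,n9} -> (n6, k=4), (n9, k=4).
Iteration 5: no outgoing edges from {n6,n9}; recursion stops.
SUM(k) = 0 + 1 + 1 + 1 + 2 + 2 + 2 + 2 + 3 + 3 + 3 + 3 + 4 + 4 = 31.

31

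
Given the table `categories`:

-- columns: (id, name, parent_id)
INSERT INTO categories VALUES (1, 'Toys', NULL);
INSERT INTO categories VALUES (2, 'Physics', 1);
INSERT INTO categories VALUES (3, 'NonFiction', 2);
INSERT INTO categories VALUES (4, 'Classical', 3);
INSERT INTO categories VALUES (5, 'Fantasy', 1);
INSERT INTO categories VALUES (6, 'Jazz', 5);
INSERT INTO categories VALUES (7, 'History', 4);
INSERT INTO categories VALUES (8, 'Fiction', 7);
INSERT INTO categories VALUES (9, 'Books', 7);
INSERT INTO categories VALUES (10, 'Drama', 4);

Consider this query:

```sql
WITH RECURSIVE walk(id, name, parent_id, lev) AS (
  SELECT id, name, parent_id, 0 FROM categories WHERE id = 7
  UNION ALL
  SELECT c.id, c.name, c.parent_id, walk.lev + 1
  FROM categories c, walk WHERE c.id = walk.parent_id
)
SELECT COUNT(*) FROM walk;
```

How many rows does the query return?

5

Base: id=7 (History), parent_id=4, lev 0.
Iteration 1: join on id=4 -> Classical (id 4, parent_id=3, lev 1).
Iteration 2: join on id=3 -> NonFiction (id 3, parent_id=2, lev 2).
Iteration 3: join on id=2 -> Physics (id 2, parent_id=1, lev 3).
Iteration 4: join on id=1 -> Toys (id 1, parent_id=NULL, lev 4).
Iteration 5: parent_id is NULL; no match; recursion stops.
Total rows emitted: 5.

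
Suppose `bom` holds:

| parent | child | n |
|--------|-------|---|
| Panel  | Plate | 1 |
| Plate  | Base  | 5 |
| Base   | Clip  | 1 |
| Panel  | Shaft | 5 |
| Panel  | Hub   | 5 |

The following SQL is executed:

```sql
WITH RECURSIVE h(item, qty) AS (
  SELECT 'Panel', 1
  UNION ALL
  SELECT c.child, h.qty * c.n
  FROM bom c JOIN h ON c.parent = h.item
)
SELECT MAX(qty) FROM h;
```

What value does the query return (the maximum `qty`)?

5

Base: (Panel, qty=1).
Iteration 1: components of {Panel} -> Hub = 1*5 = 5, Plate = 1*1 = 1, Shaft = 1*5 = 5.
Iteration 2: components of {Hub,Plate,Shaft} -> Base = 1*5 = 5.
Iteration 3: components of {Base} -> Clip = 5*1 = 5.
Iteration 4: no further components; recursion stops.
qty values: 1, 1, 5, 5, 5, 5; the maximum is 5.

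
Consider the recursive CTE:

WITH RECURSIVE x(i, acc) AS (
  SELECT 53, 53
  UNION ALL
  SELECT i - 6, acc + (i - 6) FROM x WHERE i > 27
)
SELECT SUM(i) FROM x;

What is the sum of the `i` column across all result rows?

228

Base: i=53, acc=53.
Iteration 1: 53 > 27 holds -> i = 53 - 6 = 47, acc = 53 + 47 = 100.
Iteration 2: 47 > 27 holds -> i = 47 - 6 = 41, acc = 100 + 41 = 141.
Iteration 3: 41 > 27 holds -> i = 41 - 6 = 35, acc = 141 + 35 = 176.
Iteration 4: 35 > 27 holds -> i = 35 - 6 = 29, acc = 176 + 29 = 205.
Iteration 5: 29 > 27 holds -> i = 29 - 6 = 23, acc = 205 + 23 = 228.
Iteration 6: 23 > 27 fails; recursion stops.
SUM(i) = 53 + 47 + 41 + 35 + 29 + 23 = 228.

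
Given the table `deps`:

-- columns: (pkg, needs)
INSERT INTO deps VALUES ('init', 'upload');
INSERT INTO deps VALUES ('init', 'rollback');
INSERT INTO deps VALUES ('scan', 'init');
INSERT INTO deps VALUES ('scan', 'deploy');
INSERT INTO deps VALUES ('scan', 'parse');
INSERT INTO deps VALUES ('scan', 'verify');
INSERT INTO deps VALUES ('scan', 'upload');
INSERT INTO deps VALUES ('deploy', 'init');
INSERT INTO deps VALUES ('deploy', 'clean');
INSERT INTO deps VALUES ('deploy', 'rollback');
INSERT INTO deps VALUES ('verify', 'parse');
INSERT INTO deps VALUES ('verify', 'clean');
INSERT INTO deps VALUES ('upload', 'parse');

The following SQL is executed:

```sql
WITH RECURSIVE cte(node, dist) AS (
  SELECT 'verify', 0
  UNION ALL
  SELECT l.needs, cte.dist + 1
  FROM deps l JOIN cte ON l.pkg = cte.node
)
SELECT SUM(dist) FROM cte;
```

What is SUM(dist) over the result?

Base: (verify, dist=0).
Iteration 1: edges from {verify} -> (clean, dist=1), (parse, dist=1).
Iteration 2: no outgoing edges from {clean,parse}; recursion stops.
SUM(dist) = 0 + 1 + 1 = 2.

2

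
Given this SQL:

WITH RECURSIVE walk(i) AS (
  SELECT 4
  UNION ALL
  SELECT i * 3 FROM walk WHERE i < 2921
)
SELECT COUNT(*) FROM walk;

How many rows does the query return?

Base: i=4.
Iteration 1: 4 < 2921 holds -> i = 4 * 3 = 12.
Iteration 2: 12 < 2921 holds -> i = 12 * 3 = 36.
Iteration 3: 36 < 2921 holds -> i = 36 * 3 = 108.
Iteration 4: 108 < 2921 holds -> i = 108 * 3 = 324.
Iteration 5: 324 < 2921 holds -> i = 324 * 3 = 972.
Iteration 6: 972 < 2921 holds -> i = 972 * 3 = 2916.
Iteration 7: 2916 < 2921 holds -> i = 2916 * 3 = 8748.
Iteration 8: 8748 < 2921 fails; recursion stops.
Total rows emitted: 8.

8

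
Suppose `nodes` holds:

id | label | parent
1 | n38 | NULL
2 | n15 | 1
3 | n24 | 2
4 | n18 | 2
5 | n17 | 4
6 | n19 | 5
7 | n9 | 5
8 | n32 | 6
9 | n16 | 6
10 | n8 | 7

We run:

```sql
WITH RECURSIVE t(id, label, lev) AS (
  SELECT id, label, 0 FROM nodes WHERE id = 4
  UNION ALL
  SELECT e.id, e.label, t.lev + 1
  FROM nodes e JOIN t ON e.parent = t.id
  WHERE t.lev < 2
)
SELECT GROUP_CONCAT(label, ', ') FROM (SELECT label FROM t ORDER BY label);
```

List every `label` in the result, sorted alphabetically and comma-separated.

n17, n18, n19, n9

Base: id=4 (n18) at lev 0.
Iteration 1: rows with parent in {4} -> n17 (id 5, lev 1).
Iteration 2: rows with parent in {5} -> n19 (id 6, lev 2), n9 (id 7, lev 2).
Iteration 3: lev < 2 fails for all current rows; recursion stops.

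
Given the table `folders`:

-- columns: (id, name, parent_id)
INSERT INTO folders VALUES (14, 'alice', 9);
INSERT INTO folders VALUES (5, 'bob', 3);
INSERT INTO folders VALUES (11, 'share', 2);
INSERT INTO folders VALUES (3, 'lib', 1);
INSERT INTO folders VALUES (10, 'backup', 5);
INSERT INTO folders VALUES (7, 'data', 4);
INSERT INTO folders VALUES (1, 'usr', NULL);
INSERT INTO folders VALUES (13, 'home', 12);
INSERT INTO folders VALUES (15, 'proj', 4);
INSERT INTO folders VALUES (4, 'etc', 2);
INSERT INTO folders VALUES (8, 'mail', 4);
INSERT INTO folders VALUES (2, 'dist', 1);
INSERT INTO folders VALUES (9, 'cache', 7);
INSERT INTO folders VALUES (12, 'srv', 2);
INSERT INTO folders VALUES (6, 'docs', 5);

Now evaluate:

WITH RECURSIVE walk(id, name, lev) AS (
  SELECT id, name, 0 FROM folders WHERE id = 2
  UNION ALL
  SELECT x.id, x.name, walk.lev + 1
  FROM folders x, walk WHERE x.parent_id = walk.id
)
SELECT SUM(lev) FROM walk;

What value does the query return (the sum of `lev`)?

18

Base: id=2 (dist) at lev 0.
Iteration 1: rows with parent_id in {2} -> etc (id 4, lev 1), share (id 11, lev 1), srv (id 12, lev 1).
Iteration 2: rows with parent_id in {4,11,12} -> data (id 7, lev 2), mail (id 8, lev 2), home (id 13, lev 2), proj (id 15, lev 2).
Iteration 3: rows with parent_id in {7,8,13,15} -> cache (id 9, lev 3).
Iteration 4: rows with parent_id in {9} -> alice (id 14, lev 4).
Iteration 5: no rows with parent_id in {14}; recursion stops.
SUM(lev) = 0 + 1 + 1 + 1 + 2 + 2 + 2 + 2 + 3 + 4 = 18.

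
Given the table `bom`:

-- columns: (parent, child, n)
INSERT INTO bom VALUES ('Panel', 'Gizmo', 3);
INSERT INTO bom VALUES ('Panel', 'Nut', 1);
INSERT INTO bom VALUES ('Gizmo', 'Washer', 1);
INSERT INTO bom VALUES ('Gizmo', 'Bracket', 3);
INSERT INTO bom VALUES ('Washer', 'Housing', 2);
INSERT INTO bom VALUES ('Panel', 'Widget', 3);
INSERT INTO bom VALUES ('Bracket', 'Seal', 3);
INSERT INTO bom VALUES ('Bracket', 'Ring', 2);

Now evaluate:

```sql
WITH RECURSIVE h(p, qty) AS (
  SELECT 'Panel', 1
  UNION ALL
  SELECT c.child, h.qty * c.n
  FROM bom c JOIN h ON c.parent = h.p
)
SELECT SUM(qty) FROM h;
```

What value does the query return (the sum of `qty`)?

Base: (Panel, qty=1).
Iteration 1: components of {Panel} -> Gizmo = 1*3 = 3, Nut = 1*1 = 1, Widget = 1*3 = 3.
Iteration 2: components of {Gizmo,Nut,Widget} -> Bracket = 3*3 = 9, Washer = 3*1 = 3.
Iteration 3: components of {Bracket,Washer} -> Housing = 3*2 = 6, Ring = 9*2 = 18, Seal = 9*3 = 27.
Iteration 4: no further components; recursion stops.
SUM(qty) = 1 + 3 + 1 + 3 + 3 + 9 + 6 + 27 + 18 = 71.

71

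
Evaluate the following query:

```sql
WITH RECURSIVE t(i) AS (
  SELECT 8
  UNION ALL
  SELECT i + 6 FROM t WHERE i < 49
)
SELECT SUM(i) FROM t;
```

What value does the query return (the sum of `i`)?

Base: i=8.
Iteration 1: 8 < 49 holds -> i = 8 + 6 = 14.
Iteration 2: 14 < 49 holds -> i = 14 + 6 = 20.
Iteration 3: 20 < 49 holds -> i = 20 + 6 = 26.
Iteration 4: 26 < 49 holds -> i = 26 + 6 = 32.
Iteration 5: 32 < 49 holds -> i = 32 + 6 = 38.
Iteration 6: 38 < 49 holds -> i = 38 + 6 = 44.
Iteration 7: 44 < 49 holds -> i = 44 + 6 = 50.
Iteration 8: 50 < 49 fails; recursion stops.
SUM(i) = 8 + 14 + 20 + 26 + 32 + 38 + 44 + 50 = 232.

232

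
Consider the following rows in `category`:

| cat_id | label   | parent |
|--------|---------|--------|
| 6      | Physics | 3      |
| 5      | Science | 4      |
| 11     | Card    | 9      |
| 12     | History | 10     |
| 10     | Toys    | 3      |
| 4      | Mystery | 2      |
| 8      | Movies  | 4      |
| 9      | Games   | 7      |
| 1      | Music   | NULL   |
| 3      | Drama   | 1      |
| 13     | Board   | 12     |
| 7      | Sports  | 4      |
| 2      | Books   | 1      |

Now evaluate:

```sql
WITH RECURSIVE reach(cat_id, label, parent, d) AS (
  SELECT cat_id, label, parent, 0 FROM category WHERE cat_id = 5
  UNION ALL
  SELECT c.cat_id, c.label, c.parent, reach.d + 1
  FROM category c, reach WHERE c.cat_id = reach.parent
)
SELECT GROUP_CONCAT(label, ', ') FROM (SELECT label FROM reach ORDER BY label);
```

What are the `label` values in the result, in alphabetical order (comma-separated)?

Base: cat_id=5 (Science), parent=4, d 0.
Iteration 1: join on cat_id=4 -> Mystery (id 4, parent=2, d 1).
Iteration 2: join on cat_id=2 -> Books (id 2, parent=1, d 2).
Iteration 3: join on cat_id=1 -> Music (id 1, parent=NULL, d 3).
Iteration 4: parent is NULL; no match; recursion stops.

Books, Music, Mystery, Science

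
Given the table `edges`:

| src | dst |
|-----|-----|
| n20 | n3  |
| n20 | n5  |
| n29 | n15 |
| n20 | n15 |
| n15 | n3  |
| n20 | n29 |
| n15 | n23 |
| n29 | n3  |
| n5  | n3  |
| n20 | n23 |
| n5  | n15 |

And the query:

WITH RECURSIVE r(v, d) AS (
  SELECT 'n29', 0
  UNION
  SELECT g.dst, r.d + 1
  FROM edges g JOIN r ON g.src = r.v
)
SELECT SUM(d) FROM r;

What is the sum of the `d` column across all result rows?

Base: (n29, d=0).
Iteration 1: edges from {n29} -> (n15, d=1), (n3, d=1).
Iteration 2: edges from {n15,n3} -> (n23, d=2), (n3, d=2).
Iteration 3: no outgoing edges from {n23,n3}; recursion stops.
SUM(d) = 0 + 1 + 1 + 2 + 2 = 6.

6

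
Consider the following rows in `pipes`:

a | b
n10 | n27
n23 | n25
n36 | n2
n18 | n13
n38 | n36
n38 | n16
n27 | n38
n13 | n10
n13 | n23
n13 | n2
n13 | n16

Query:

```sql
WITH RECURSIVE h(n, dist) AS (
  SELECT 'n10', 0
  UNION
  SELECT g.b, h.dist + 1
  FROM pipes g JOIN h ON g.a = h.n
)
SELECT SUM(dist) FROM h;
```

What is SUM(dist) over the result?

Base: (n10, dist=0).
Iteration 1: edges from {n10} -> (n27, dist=1).
Iteration 2: edges from {n27} -> (n38, dist=2).
Iteration 3: edges from {n38} -> (n16, dist=3), (n36, dist=3).
Iteration 4: edges from {n16,n36} -> (n2, dist=4).
Iteration 5: no outgoing edges from {n2}; recursion stops.
SUM(dist) = 0 + 1 + 2 + 3 + 3 + 4 = 13.

13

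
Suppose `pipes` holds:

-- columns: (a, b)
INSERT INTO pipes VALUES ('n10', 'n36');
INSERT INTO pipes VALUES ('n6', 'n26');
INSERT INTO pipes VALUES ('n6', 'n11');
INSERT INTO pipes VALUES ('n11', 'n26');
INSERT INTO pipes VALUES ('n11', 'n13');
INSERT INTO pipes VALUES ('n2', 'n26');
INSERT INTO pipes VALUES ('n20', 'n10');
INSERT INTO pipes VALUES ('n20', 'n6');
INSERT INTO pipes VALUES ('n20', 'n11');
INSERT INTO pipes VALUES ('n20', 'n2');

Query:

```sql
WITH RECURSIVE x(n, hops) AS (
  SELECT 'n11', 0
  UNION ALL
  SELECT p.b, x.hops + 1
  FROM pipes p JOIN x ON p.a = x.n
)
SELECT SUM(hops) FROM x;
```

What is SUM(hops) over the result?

Base: (n11, hops=0).
Iteration 1: edges from {n11} -> (n13, hops=1), (n26, hops=1).
Iteration 2: no outgoing edges from {n13,n26}; recursion stops.
SUM(hops) = 0 + 1 + 1 = 2.

2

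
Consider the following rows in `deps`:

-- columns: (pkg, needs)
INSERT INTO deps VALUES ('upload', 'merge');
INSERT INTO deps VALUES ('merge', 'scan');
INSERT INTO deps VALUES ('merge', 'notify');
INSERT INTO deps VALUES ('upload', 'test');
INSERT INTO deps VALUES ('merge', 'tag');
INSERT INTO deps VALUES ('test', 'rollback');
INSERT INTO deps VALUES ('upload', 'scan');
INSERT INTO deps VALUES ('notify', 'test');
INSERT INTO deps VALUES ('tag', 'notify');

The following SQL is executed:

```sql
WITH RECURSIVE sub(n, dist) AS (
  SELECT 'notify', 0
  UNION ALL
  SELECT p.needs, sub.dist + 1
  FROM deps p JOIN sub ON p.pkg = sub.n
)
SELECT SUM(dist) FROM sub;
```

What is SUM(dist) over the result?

3

Base: (notify, dist=0).
Iteration 1: edges from {notify} -> (test, dist=1).
Iteration 2: edges from {test} -> (rollback, dist=2).
Iteration 3: no outgoing edges from {rollback}; recursion stops.
SUM(dist) = 0 + 1 + 2 = 3.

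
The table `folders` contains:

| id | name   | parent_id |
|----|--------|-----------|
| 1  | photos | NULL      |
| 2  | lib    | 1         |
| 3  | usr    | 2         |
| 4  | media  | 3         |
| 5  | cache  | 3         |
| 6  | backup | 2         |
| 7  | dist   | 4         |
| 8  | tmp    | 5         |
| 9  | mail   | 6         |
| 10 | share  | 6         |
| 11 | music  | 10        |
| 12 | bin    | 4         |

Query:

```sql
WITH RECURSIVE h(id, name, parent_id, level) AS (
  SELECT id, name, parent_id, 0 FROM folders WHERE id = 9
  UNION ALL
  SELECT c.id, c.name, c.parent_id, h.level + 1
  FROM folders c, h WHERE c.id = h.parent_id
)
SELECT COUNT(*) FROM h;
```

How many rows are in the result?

Base: id=9 (mail), parent_id=6, level 0.
Iteration 1: join on id=6 -> backup (id 6, parent_id=2, level 1).
Iteration 2: join on id=2 -> lib (id 2, parent_id=1, level 2).
Iteration 3: join on id=1 -> photos (id 1, parent_id=NULL, level 3).
Iteration 4: parent_id is NULL; no match; recursion stops.
Total rows emitted: 4.

4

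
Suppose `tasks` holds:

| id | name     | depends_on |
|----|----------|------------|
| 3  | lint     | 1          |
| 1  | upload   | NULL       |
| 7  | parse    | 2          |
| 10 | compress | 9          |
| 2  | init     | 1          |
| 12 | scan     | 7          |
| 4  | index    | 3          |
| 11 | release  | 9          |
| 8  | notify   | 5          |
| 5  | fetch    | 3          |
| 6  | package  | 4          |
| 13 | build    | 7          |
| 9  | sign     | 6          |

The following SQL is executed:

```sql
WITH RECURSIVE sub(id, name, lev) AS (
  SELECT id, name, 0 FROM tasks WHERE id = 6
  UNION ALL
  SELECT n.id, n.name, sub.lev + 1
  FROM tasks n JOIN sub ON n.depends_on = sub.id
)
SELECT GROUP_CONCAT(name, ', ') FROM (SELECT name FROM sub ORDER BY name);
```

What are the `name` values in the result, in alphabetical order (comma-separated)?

compress, package, release, sign

Base: id=6 (package) at lev 0.
Iteration 1: rows with depends_on in {6} -> sign (id 9, lev 1).
Iteration 2: rows with depends_on in {9} -> compress (id 10, lev 2), release (id 11, lev 2).
Iteration 3: no rows with depends_on in {10,11}; recursion stops.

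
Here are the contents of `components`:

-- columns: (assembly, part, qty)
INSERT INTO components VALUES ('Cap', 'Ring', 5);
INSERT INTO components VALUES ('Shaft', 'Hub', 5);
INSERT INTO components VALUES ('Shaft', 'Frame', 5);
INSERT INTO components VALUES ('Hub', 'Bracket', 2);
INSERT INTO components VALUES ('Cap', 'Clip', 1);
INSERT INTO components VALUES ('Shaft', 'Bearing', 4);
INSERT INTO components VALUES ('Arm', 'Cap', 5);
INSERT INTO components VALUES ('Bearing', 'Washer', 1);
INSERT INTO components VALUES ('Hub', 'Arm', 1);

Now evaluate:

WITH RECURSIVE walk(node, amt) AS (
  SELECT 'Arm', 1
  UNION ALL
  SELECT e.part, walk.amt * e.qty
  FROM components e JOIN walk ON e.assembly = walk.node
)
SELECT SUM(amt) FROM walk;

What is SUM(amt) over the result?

Base: (Arm, amt=1).
Iteration 1: components of {Arm} -> Cap = 1*5 = 5.
Iteration 2: components of {Cap} -> Clip = 5*1 = 5, Ring = 5*5 = 25.
Iteration 3: no further components; recursion stops.
SUM(amt) = 1 + 5 + 25 + 5 = 36.

36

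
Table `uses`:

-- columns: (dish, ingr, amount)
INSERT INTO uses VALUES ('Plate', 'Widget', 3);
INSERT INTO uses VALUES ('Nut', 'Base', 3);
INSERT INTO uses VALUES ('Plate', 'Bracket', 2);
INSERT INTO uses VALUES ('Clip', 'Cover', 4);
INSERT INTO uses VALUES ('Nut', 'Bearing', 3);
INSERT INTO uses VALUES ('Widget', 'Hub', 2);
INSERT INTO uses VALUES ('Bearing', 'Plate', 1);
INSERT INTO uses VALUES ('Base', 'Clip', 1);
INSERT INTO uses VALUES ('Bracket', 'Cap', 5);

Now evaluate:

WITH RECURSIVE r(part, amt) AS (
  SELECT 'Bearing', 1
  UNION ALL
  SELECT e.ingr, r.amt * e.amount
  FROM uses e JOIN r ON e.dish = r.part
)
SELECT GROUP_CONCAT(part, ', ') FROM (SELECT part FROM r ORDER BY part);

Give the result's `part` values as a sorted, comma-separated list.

Base: (Bearing, amt=1).
Iteration 1: components of {Bearing} -> Plate = 1*1 = 1.
Iteration 2: components of {Plate} -> Bracket = 1*2 = 2, Widget = 1*3 = 3.
Iteration 3: components of {Bracket,Widget} -> Cap = 2*5 = 10, Hub = 3*2 = 6.
Iteration 4: no further components; recursion stops.

Bearing, Bracket, Cap, Hub, Plate, Widget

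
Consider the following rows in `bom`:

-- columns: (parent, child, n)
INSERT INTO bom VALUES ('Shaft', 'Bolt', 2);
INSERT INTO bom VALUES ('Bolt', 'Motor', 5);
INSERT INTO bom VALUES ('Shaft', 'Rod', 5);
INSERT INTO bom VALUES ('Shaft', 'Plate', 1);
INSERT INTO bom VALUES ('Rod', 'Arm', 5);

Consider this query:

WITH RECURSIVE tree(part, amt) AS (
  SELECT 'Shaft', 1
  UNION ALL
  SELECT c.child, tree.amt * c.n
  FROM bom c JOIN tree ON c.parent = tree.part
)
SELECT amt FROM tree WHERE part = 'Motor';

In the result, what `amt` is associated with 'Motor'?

Base: (Shaft, amt=1).
Iteration 1: components of {Shaft} -> Bolt = 1*2 = 2, Plate = 1*1 = 1, Rod = 1*5 = 5.
Iteration 2: components of {Bolt,Plate,Rod} -> Arm = 5*5 = 25, Motor = 2*5 = 10.
Iteration 3: no further components; recursion stops.

10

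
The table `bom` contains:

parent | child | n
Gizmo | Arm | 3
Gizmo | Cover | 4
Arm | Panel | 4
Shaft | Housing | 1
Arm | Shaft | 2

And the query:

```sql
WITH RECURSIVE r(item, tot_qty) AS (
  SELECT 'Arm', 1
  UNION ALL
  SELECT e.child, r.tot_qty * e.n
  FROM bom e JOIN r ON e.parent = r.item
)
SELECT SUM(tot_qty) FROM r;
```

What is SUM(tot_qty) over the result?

9

Base: (Arm, tot_qty=1).
Iteration 1: components of {Arm} -> Panel = 1*4 = 4, Shaft = 1*2 = 2.
Iteration 2: components of {Panel,Shaft} -> Housing = 2*1 = 2.
Iteration 3: no further components; recursion stops.
SUM(tot_qty) = 1 + 4 + 2 + 2 = 9.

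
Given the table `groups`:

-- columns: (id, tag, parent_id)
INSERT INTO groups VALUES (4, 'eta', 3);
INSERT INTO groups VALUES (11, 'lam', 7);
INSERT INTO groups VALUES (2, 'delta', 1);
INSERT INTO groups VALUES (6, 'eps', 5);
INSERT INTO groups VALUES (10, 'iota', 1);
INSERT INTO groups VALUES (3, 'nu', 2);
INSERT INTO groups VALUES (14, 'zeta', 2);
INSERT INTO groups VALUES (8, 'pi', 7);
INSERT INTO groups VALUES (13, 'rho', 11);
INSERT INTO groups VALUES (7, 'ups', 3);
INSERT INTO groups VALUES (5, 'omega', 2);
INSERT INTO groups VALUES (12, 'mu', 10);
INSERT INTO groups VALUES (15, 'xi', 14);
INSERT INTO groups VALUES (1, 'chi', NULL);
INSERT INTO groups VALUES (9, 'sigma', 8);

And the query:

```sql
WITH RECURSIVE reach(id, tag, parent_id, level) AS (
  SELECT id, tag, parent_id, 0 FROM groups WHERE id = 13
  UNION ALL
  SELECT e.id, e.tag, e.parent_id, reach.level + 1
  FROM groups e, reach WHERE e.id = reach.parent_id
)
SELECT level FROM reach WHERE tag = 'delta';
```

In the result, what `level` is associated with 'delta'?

4

Base: id=13 (rho), parent_id=11, level 0.
Iteration 1: join on id=11 -> lam (id 11, parent_id=7, level 1).
Iteration 2: join on id=7 -> ups (id 7, parent_id=3, level 2).
Iteration 3: join on id=3 -> nu (id 3, parent_id=2, level 3).
Iteration 4: join on id=2 -> delta (id 2, parent_id=1, level 4).
Iteration 5: join on id=1 -> chi (id 1, parent_id=NULL, level 5).
Iteration 6: parent_id is NULL; no match; recursion stops.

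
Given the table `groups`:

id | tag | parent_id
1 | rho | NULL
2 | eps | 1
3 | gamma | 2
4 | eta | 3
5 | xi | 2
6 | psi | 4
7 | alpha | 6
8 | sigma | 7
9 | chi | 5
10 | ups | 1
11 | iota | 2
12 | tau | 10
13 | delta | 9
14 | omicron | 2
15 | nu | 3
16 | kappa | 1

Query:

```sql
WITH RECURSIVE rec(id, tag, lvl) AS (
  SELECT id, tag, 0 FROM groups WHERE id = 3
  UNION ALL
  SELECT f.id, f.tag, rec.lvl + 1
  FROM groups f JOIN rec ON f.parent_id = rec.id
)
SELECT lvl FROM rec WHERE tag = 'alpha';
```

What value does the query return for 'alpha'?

Base: id=3 (gamma) at lvl 0.
Iteration 1: rows with parent_id in {3} -> eta (id 4, lvl 1), nu (id 15, lvl 1).
Iteration 2: rows with parent_id in {4,15} -> psi (id 6, lvl 2).
Iteration 3: rows with parent_id in {6} -> alpha (id 7, lvl 3).
Iteration 4: rows with parent_id in {7} -> sigma (id 8, lvl 4).
Iteration 5: no rows with parent_id in {8}; recursion stops.

3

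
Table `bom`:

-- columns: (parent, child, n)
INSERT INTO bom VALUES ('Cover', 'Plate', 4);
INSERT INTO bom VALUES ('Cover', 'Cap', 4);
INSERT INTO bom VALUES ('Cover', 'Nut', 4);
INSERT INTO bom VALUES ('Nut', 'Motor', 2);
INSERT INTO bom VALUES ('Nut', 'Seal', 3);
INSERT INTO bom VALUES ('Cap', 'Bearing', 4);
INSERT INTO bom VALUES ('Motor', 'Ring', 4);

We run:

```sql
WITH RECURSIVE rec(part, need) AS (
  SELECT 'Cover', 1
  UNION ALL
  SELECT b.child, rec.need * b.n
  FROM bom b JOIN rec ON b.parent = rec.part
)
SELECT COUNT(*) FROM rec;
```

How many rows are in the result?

8

Base: (Cover, need=1).
Iteration 1: components of {Cover} -> Cap = 1*4 = 4, Nut = 1*4 = 4, Plate = 1*4 = 4.
Iteration 2: components of {Cap,Nut,Plate} -> Bearing = 4*4 = 16, Motor = 4*2 = 8, Seal = 4*3 = 12.
Iteration 3: components of {Bearing,Motor,Seal} -> Ring = 8*4 = 32.
Iteration 4: no further components; recursion stops.
Total rows emitted: 8.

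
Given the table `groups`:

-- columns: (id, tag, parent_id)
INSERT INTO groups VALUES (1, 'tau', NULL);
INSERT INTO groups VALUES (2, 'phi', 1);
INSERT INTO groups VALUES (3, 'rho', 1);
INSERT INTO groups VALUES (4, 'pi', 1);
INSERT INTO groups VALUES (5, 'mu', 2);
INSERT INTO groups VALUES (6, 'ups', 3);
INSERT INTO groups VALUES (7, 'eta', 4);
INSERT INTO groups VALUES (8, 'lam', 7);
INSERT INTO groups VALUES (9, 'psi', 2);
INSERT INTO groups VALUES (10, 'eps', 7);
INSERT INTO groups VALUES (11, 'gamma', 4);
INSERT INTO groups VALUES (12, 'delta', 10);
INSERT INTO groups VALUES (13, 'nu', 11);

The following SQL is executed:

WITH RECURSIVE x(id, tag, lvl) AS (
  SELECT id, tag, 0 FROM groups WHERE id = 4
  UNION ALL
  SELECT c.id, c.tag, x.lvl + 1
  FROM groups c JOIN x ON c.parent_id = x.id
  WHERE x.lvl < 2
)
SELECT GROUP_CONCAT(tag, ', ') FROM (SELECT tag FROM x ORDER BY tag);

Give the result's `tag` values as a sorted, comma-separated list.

eps, eta, gamma, lam, nu, pi

Base: id=4 (pi) at lvl 0.
Iteration 1: rows with parent_id in {4} -> eta (id 7, lvl 1), gamma (id 11, lvl 1).
Iteration 2: rows with parent_id in {7,11} -> lam (id 8, lvl 2), eps (id 10, lvl 2), nu (id 13, lvl 2).
Iteration 3: lvl < 2 fails for all current rows; recursion stops.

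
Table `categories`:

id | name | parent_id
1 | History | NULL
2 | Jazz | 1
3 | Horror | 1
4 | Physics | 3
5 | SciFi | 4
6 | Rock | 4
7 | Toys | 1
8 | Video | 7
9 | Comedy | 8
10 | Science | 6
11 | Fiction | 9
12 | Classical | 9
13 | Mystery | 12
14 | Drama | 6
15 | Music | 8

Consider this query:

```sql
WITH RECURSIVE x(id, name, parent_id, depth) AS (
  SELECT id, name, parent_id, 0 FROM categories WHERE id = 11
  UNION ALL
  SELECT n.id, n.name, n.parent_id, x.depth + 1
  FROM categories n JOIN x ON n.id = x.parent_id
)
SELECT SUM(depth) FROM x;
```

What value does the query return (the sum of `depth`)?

10

Base: id=11 (Fiction), parent_id=9, depth 0.
Iteration 1: join on id=9 -> Comedy (id 9, parent_id=8, depth 1).
Iteration 2: join on id=8 -> Video (id 8, parent_id=7, depth 2).
Iteration 3: join on id=7 -> Toys (id 7, parent_id=1, depth 3).
Iteration 4: join on id=1 -> History (id 1, parent_id=NULL, depth 4).
Iteration 5: parent_id is NULL; no match; recursion stops.
SUM(depth) = 0 + 1 + 2 + 3 + 4 = 10.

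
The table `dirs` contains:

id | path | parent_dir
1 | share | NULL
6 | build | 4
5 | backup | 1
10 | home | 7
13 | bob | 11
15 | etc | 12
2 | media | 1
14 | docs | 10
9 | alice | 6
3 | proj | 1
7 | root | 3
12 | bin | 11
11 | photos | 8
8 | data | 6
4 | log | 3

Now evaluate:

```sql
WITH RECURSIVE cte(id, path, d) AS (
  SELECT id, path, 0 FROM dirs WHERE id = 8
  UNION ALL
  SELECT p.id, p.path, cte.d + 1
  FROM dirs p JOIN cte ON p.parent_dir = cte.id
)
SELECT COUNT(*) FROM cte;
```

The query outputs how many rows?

Base: id=8 (data) at d 0.
Iteration 1: rows with parent_dir in {8} -> photos (id 11, d 1).
Iteration 2: rows with parent_dir in {11} -> bin (id 12, d 2), bob (id 13, d 2).
Iteration 3: rows with parent_dir in {12,13} -> etc (id 15, d 3).
Iteration 4: no rows with parent_dir in {15}; recursion stops.
Total rows emitted: 5.

5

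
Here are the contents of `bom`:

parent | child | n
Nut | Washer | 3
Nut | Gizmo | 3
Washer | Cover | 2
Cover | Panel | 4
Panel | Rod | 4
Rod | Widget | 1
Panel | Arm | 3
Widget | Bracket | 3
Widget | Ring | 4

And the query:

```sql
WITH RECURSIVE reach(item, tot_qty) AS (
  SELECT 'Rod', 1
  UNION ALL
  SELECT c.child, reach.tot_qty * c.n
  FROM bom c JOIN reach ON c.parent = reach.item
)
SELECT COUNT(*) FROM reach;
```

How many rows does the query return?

4

Base: (Rod, tot_qty=1).
Iteration 1: components of {Rod} -> Widget = 1*1 = 1.
Iteration 2: components of {Widget} -> Bracket = 1*3 = 3, Ring = 1*4 = 4.
Iteration 3: no further components; recursion stops.
Total rows emitted: 4.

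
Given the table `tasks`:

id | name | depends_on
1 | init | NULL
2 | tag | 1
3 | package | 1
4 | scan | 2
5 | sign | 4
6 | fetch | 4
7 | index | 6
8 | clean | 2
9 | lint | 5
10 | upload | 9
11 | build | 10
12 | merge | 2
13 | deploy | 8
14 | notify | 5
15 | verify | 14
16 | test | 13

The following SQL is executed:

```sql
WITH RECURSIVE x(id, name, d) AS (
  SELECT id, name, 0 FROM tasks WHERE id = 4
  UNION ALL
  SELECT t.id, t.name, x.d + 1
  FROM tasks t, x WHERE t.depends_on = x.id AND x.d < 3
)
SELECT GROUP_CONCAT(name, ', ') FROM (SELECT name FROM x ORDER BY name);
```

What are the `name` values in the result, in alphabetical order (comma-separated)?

Base: id=4 (scan) at d 0.
Iteration 1: rows with depends_on in {4} -> sign (id 5, d 1), fetch (id 6, d 1).
Iteration 2: rows with depends_on in {5,6} -> index (id 7, d 2), lint (id 9, d 2), notify (id 14, d 2).
Iteration 3: rows with depends_on in {7,9,14} -> upload (id 10, d 3), verify (id 15, d 3).
Iteration 4: d < 3 fails for all current rows; recursion stops.

fetch, index, lint, notify, scan, sign, upload, verify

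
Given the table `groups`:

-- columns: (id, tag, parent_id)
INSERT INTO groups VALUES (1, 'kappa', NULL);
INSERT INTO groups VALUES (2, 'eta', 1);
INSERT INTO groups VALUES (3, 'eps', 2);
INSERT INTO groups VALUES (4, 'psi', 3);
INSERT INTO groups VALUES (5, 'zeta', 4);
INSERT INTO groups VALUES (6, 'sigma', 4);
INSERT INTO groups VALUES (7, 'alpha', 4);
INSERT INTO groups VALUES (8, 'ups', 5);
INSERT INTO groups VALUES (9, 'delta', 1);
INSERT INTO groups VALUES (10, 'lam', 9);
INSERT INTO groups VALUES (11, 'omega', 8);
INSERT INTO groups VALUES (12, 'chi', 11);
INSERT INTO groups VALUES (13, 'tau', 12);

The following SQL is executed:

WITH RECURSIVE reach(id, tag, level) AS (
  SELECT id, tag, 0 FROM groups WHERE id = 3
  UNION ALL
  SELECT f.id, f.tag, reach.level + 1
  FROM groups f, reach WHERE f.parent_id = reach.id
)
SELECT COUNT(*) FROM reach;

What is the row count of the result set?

9

Base: id=3 (eps) at level 0.
Iteration 1: rows with parent_id in {3} -> psi (id 4, level 1).
Iteration 2: rows with parent_id in {4} -> zeta (id 5, level 2), sigma (id 6, level 2), alpha (id 7, level 2).
Iteration 3: rows with parent_id in {5,6,7} -> ups (id 8, level 3).
Iteration 4: rows with parent_id in {8} -> omega (id 11, level 4).
Iteration 5: rows with parent_id in {11} -> chi (id 12, level 5).
Iteration 6: rows with parent_id in {12} -> tau (id 13, level 6).
Iteration 7: no rows with parent_id in {13}; recursion stops.
Total rows emitted: 9.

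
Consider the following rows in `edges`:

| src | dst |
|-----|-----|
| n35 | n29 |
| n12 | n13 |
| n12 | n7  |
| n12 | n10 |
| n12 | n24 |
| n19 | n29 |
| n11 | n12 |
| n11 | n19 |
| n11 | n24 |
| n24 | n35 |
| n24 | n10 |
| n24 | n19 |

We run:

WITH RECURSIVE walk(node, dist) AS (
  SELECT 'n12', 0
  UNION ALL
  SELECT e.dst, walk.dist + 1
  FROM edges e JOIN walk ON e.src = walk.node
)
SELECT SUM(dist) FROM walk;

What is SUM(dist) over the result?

16

Base: (n12, dist=0).
Iteration 1: edges from {n12} -> (n10, dist=1), (n13, dist=1), (n24, dist=1), (n7, dist=1).
Iteration 2: edges from {n10,n13,n24,n7} -> (n10, dist=2), (n19, dist=2), (n35, dist=2).
Iteration 3: edges from {n10,n19,n35} -> (n29, dist=3) x2. [UNION ALL keeps all 2 new rows, including repeats]
Iteration 4: no outgoing edges from {n29}; recursion stops.
SUM(dist) = 0 + 1 + 1 + 1 + 1 + 2 + 2 + 2 + 3 + 3 = 16.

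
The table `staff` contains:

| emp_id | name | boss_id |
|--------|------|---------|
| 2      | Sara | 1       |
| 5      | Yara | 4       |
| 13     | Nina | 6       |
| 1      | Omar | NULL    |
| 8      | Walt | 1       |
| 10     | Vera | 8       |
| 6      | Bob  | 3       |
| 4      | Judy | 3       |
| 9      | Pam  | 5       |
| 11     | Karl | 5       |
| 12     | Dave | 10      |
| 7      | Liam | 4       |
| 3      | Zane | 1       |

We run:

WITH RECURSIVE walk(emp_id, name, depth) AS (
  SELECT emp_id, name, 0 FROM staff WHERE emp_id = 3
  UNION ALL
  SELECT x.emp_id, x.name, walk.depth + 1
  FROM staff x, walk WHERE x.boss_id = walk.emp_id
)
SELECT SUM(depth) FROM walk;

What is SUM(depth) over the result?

Base: emp_id=3 (Zane) at depth 0.
Iteration 1: rows with boss_id in {3} -> Judy (id 4, depth 1), Bob (id 6, depth 1).
Iteration 2: rows with boss_id in {4,6} -> Yara (id 5, depth 2), Liam (id 7, depth 2), Nina (id 13, depth 2).
Iteration 3: rows with boss_id in {5,7,13} -> Pam (id 9, depth 3), Karl (id 11, depth 3).
Iteration 4: no rows with boss_id in {9,11}; recursion stops.
SUM(depth) = 0 + 1 + 1 + 2 + 2 + 2 + 3 + 3 = 14.

14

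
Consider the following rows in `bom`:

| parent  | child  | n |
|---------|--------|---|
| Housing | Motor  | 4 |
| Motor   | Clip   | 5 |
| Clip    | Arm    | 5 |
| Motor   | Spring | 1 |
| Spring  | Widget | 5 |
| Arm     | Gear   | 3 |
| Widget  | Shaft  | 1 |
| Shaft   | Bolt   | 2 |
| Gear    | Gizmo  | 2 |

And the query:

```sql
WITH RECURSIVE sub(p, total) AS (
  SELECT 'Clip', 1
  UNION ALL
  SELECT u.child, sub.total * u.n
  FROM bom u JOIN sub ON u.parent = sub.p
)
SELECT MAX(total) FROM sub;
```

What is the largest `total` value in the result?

30

Base: (Clip, total=1).
Iteration 1: components of {Clip} -> Arm = 1*5 = 5.
Iteration 2: components of {Arm} -> Gear = 5*3 = 15.
Iteration 3: components of {Gear} -> Gizmo = 15*2 = 30.
Iteration 4: no further components; recursion stops.
total values: 1, 5, 15, 30; the maximum is 30.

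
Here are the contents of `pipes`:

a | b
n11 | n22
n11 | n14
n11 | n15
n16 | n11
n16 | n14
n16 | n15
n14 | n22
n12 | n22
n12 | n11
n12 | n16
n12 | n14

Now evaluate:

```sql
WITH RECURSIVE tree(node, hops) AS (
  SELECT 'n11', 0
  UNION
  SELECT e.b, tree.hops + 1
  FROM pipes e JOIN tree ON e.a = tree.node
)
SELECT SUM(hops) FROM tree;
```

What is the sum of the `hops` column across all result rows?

Base: (n11, hops=0).
Iteration 1: edges from {n11} -> (n14, hops=1), (n15, hops=1), (n22, hops=1).
Iteration 2: edges from {n14,n15,n22} -> (n22, hops=2).
Iteration 3: no outgoing edges from {n22}; recursion stops.
SUM(hops) = 0 + 1 + 1 + 1 + 2 = 5.

5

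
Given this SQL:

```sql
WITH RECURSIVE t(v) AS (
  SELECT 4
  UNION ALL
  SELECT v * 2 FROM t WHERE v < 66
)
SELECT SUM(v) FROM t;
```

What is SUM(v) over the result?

252

Base: v=4.
Iteration 1: 4 < 66 holds -> v = 4 * 2 = 8.
Iteration 2: 8 < 66 holds -> v = 8 * 2 = 16.
Iteration 3: 16 < 66 holds -> v = 16 * 2 = 32.
Iteration 4: 32 < 66 holds -> v = 32 * 2 = 64.
Iteration 5: 64 < 66 holds -> v = 64 * 2 = 128.
Iteration 6: 128 < 66 fails; recursion stops.
SUM(v) = 4 + 8 + 16 + 32 + 64 + 128 = 252.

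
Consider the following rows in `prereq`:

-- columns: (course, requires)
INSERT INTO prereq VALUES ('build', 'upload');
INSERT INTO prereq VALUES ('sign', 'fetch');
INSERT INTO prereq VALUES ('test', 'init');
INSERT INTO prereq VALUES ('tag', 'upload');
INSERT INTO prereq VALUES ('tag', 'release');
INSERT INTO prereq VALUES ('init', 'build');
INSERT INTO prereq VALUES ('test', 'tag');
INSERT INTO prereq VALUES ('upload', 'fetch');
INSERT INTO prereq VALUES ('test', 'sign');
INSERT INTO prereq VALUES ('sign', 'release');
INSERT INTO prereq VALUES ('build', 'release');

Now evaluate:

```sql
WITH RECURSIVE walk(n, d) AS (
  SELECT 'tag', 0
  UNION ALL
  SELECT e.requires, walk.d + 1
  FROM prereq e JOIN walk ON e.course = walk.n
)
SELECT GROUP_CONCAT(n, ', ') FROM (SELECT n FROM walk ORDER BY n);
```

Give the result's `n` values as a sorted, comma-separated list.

Base: (tag, d=0).
Iteration 1: edges from {tag} -> (release, d=1), (upload, d=1).
Iteration 2: edges from {release,upload} -> (fetch, d=2).
Iteration 3: no outgoing edges from {fetch}; recursion stops.

fetch, release, tag, upload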